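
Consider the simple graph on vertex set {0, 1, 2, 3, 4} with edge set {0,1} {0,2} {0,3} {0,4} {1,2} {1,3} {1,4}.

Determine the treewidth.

2

A width-2 tree decomposition is:
Bags: B1 = {0, 1, 2}  B2 = {0, 1, 3}  B3 = {0, 1, 4}
Tree: B1–B2, B1–B3
Every bag has size at most 3, so the width is 3 − 1 = 2 and tw(G) ≤ 2. Conversely, {0, 1, 2} is a clique of size 3, and the vertices of any clique must share a bag in every tree decomposition; so some bag has ≥ 3 vertices and tw(G) ≥ 2. Combining the bounds, tw(G) = 2.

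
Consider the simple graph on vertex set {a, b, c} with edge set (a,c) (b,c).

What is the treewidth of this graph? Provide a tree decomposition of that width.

Treewidth 1.
Bags: B1 = {a, c}  B2 = {b, c}
Tree: B1–B2

The largest bag has 2 vertices, giving width 1; this decomposition certifies tw(G) ≤ 1. Since G has at least one edge (e.g. a–c), it is not an edgeless graph, so tw(G) ≥ 1. The upper and lower bounds meet at 1, so that is the treewidth.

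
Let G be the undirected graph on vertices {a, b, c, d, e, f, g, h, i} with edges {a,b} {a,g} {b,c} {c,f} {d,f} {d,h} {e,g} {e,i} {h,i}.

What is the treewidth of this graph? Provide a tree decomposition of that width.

Every bag has size at most 3, so the width is 3 − 1 = 2 and tw(G) ≤ 2. For the lower bound, G contains the cycle a–b–c–f–d–h–i–e–g–a, so G is not a forest; only forests have treewidth ≤ 1, hence tw(G) ≥ 2. Hence tw(G) = 2 exactly.

Treewidth 2.
One optimal decomposition is:
Bags: B1 = {a, b, c}  B2 = {a, c, f}  B3 = {a, d, f}  B4 = {a, d, h}  B5 = {a, h, i}  B6 = {a, e, i}  B7 = {a, e, g}
Tree: B1–B2, B2–B3, B3–B4, B4–B5, B5–B6, B6–B7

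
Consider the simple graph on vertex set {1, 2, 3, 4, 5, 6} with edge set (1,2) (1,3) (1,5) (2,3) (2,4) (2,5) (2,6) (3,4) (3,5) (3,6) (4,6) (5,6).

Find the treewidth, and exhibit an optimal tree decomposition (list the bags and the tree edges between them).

The largest bag has 4 vertices, giving width 3; this decomposition certifies tw(G) ≤ 3. For the lower bound, the 4 vertices {2, 3, 4, 6} are pairwise adjacent, and any tree decomposition puts a clique entirely inside one bag — forcing width ≥ 3. Combining the bounds, tw(G) = 3.

Treewidth 3.
Bags: B1 = {1, 2, 3, 5}  B2 = {2, 3, 5, 6}  B3 = {2, 3, 4, 6}
Tree: B1–B2, B2–B3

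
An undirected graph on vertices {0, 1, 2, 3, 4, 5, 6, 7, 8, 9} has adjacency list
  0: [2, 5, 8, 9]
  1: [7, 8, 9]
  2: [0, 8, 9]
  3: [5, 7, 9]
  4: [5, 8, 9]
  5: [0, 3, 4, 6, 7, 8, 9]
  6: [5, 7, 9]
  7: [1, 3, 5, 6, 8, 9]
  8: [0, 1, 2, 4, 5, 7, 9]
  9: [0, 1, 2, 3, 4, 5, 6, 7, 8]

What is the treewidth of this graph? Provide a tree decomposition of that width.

Treewidth 3.
One optimal decomposition is:
Bags: B1 = {5, 7, 8, 9}  B2 = {5, 6, 7, 9}  B3 = {1, 7, 8, 9}  B4 = {0, 5, 8, 9}  B5 = {4, 5, 8, 9}  B6 = {3, 5, 7, 9}  B7 = {0, 2, 8, 9}
Tree: B1–B2, B1–B3, B1–B4, B4–B5, B1–B6, B4–B7

Each bag holds 4 vertices, so the decomposition has width 3, which upper-bounds the treewidth. Conversely, {1, 7, 8, 9} is a clique of size 4, and the vertices of any clique must share a bag in every tree decomposition; so some bag has ≥ 4 vertices and tw(G) ≥ 3. Combining the bounds, tw(G) = 3.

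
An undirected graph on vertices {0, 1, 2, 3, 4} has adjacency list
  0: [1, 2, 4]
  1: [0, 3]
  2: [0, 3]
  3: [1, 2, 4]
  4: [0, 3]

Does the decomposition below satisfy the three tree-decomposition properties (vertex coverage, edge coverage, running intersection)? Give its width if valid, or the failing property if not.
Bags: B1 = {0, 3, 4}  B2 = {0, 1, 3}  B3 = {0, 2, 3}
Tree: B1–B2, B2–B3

Every vertex of G appears in some bag (union = {0, 1, 2, 3, 4}); every edge is covered by a bag; and for each vertex v the set of bags containing v is connected in the bag tree. The decomposition is therefore valid. The largest bag has 3 vertices, so the width is 2.

Yes; width 2.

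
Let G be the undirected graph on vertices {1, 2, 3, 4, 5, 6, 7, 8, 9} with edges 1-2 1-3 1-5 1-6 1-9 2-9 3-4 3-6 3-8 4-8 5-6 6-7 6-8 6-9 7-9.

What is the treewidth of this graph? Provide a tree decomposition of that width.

Each bag holds 3 vertices, so the decomposition has width 2, which upper-bounds the treewidth. Conversely, {1, 2, 9} is a clique of size 3, and the vertices of any clique must share a bag in every tree decomposition; so some bag has ≥ 3 vertices and tw(G) ≥ 2. Combining the bounds, tw(G) = 2.

Treewidth 2.
One optimal decomposition is:
Bags: B1 = {1, 5, 6}  B2 = {1, 3, 6}  B3 = {1, 6, 9}  B4 = {3, 6, 8}  B5 = {6, 7, 9}  B6 = {1, 2, 9}  B7 = {3, 4, 8}
Tree: B1–B2, B2–B3, B2–B4, B3–B5, B3–B6, B4–B7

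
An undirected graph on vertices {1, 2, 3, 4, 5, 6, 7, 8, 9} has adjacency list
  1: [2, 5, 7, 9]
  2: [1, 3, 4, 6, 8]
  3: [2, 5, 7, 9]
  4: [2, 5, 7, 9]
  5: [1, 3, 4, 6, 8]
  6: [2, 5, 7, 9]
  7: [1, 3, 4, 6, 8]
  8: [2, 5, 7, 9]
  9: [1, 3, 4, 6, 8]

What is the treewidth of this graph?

A width-4 tree decomposition is:
Bags: B1 = {2, 5, 6, 7, 9}  B2 = {2, 4, 5, 7, 9}  B3 = {1, 2, 5, 7, 9}  B4 = {2, 3, 5, 7, 9}  B5 = {2, 5, 7, 8, 9}
Tree: B1–B2, B2–B3, B3–B4, B4–B5
Every bag has size at most 5, so the width is 5 − 1 = 4 and tw(G) ≤ 4. For the lower bound: the 5 vertex sets {2,6}, {4,9}, {1,5}, {7}, {3} are disjoint, each induces a connected subgraph, and every pair is joined by at least one edge of G. Contracting each set to a single vertex therefore yields K_{5} as a minor, and since treewidth is minor-monotone, tw(G) ≥ tw(K_{5}) = 4. The upper and lower bounds meet at 4, so that is the treewidth.

4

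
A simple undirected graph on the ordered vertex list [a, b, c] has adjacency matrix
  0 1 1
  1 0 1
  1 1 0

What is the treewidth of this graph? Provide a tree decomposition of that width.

Treewidth 2.
Bags: B1 = {a, b, c}
Tree: (single bag)

A single bag containing all 3 vertices is trivially a valid decomposition of width 2. On the other hand G contains the 3-clique {a, b, c}. A clique must lie in a single bag of any decomposition, so no decomposition can have width below 2. Therefore the treewidth is 2.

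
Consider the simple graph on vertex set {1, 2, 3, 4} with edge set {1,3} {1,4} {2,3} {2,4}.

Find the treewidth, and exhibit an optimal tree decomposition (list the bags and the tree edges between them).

The largest bag has 3 vertices, giving width 2; this decomposition certifies tw(G) ≤ 2. The edges 4–2–3–1–4 form a cycle, so G is not a tree and its treewidth is at least 2. The upper and lower bounds meet at 2, so that is the treewidth.

Treewidth 2.
One such decomposition:
Bags: B1 = {2, 3, 4}  B2 = {1, 3, 4}
Tree: B1–B2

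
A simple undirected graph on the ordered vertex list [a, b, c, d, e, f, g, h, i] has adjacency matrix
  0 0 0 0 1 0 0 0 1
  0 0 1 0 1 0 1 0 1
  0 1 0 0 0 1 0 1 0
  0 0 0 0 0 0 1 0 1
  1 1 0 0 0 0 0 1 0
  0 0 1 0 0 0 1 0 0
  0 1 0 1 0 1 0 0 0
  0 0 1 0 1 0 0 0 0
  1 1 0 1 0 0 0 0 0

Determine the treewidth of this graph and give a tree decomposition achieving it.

Treewidth 3.
Bags: B1 = {a, d, e, i}  B2 = {b, d, e, i}  B3 = {b, d, e, g}  B4 = {b, e, g, h}  B5 = {b, c, g, h}  B6 = {c, f, g, h}
Tree: B1–B2, B2–B3, B3–B4, B4–B5, B5–B6

Every bag has size at most 4, so the width is 4 − 1 = 3 and tw(G) ≤ 3. For the lower bound: the 4 vertex sets {a,d,i}, {e}, {b}, {c,f,g,h} are disjoint, each induces a connected subgraph, and every pair is joined by at least one edge of G. Contracting each set to a single vertex therefore yields K_{4} as a minor, and since treewidth is minor-monotone, tw(G) ≥ tw(K_{4}) = 3. Therefore the treewidth is 3.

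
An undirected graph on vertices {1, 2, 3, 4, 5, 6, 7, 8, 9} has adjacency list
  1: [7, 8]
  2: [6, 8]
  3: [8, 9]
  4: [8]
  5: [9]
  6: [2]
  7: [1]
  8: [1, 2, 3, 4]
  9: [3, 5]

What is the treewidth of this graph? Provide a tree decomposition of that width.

The largest bag has 2 vertices, giving width 1; this decomposition certifies tw(G) ≤ 1. Since G has at least one edge (e.g. 3–8), it is not an edgeless graph, so tw(G) ≥ 1. Hence tw(G) = 1 exactly.

Treewidth 1.
One such decomposition:
Bags: B1 = {3, 8}  B2 = {3, 9}  B3 = {2, 8}  B4 = {4, 8}  B5 = {2, 6}  B6 = {1, 8}  B7 = {5, 9}  B8 = {1, 7}
Tree: B1–B2, B1–B3, B3–B4, B3–B5, B1–B6, B2–B7, B6–B8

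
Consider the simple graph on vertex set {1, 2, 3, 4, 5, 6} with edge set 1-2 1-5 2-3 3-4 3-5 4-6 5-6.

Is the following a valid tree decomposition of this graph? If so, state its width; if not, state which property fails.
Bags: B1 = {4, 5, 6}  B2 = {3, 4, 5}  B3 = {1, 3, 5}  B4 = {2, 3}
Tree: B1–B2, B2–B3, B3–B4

No — edge (1,2) lies in no bag.

A tree decomposition must satisfy three properties: every vertex lies in some bag; for every edge, both endpoints lie together in some bag; and for every vertex, the bags containing it form a connected subtree. Here edge (1,2) lies in no bag, so the decomposition is invalid.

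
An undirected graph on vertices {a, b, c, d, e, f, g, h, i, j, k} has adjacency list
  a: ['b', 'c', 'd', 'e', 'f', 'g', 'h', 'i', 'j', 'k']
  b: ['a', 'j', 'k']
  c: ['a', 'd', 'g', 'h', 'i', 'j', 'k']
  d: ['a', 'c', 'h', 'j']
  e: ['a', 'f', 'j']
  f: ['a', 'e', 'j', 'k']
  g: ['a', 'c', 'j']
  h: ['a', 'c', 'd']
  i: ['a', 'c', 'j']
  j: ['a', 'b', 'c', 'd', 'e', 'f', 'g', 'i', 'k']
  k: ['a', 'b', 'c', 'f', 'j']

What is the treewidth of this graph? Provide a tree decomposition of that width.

Treewidth 3.
One optimal decomposition is:
Bags: B1 = {a, c, j, k}  B2 = {a, f, j, k}  B3 = {a, b, j, k}  B4 = {a, c, d, j}  B5 = {a, e, f, j}  B6 = {a, c, d, h}  B7 = {a, c, g, j}  B8 = {a, c, i, j}
Tree: B1–B2, B1–B3, B1–B4, B2–B5, B4–B6, B4–B7, B4–B8

The largest bag has 4 vertices, giving width 3; this decomposition certifies tw(G) ≤ 3. Conversely, {a, e, f, j} is a clique of size 4, and the vertices of any clique must share a bag in every tree decomposition; so some bag has ≥ 4 vertices and tw(G) ≥ 3. The upper and lower bounds meet at 3, so that is the treewidth.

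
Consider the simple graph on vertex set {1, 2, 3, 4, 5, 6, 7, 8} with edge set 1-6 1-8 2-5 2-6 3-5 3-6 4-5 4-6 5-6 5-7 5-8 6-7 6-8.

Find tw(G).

A width-2 tree decomposition is:
Bags: B1 = {5, 6, 7}  B2 = {5, 6, 8}  B3 = {3, 5, 6}  B4 = {1, 6, 8}  B5 = {2, 5, 6}  B6 = {4, 5, 6}
Tree: B1–B2, B2–B3, B2–B4, B2–B5, B2–B6
Every bag has size at most 3, so the width is 3 − 1 = 2 and tw(G) ≤ 2. For the lower bound, the 3 vertices {1, 6, 8} are pairwise adjacent, and any tree decomposition puts a clique entirely inside one bag — forcing width ≥ 2. The upper and lower bounds meet at 2, so that is the treewidth.

2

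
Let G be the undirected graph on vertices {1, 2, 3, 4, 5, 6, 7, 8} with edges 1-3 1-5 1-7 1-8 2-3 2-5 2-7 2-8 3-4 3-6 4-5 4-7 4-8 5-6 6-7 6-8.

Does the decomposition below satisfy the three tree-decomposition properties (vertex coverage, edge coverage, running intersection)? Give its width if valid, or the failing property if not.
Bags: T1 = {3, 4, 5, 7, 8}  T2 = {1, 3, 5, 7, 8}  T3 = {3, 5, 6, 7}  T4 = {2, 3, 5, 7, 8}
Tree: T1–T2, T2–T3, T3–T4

No — edge (8,6) lies in no bag.

A tree decomposition must satisfy three properties: every vertex lies in some bag; for every edge, both endpoints lie together in some bag; and for every vertex, the bags containing it form a connected subtree. Here edge (8,6) lies in no bag, so the decomposition is invalid.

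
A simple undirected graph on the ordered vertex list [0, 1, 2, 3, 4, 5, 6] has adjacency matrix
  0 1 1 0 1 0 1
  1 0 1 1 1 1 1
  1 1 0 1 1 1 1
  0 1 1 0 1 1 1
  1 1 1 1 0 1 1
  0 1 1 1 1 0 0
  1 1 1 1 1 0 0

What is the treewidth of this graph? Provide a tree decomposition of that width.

Treewidth 4.
One such decomposition:
Bags: B1 = {1, 2, 3, 4, 6}  B2 = {0, 1, 2, 4, 6}  B3 = {1, 2, 3, 4, 5}
Tree: B1–B2, B1–B3

The largest bag has 5 vertices, giving width 4; this decomposition certifies tw(G) ≤ 4. On the other hand G contains the 5-clique {0, 1, 2, 4, 6}. A clique must lie in a single bag of any decomposition, so no decomposition can have width below 4. The upper and lower bounds meet at 4, so that is the treewidth.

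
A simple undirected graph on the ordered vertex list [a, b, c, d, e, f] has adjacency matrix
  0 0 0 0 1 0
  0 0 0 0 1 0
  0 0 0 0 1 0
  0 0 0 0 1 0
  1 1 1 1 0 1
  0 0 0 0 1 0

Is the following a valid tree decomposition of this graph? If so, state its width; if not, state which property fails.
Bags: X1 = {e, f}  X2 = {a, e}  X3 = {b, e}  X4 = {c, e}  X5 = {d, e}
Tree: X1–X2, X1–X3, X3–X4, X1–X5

Yes; width 1.

Every vertex of G appears in some bag (union = {a, b, c, d, e, f}); every edge is covered by a bag; and for each vertex v the set of bags containing v is connected in the bag tree. The decomposition is therefore valid. The largest bag has 2 vertices, so the width is 1.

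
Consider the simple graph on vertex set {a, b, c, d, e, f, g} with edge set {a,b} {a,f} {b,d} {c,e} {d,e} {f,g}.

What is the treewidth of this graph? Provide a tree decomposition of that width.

Treewidth 1.
One optimal decomposition is:
Bags: B1 = {f, g}  B2 = {a, f}  B3 = {a, b}  B4 = {b, d}  B5 = {d, e}  B6 = {c, e}
Tree: B1–B2, B2–B3, B3–B4, B4–B5, B5–B6

The largest bag has 2 vertices, giving width 1; this decomposition certifies tw(G) ≤ 1. Since G has at least one edge (e.g. g–f), it is not an edgeless graph, so tw(G) ≥ 1. Combining the bounds, tw(G) = 1.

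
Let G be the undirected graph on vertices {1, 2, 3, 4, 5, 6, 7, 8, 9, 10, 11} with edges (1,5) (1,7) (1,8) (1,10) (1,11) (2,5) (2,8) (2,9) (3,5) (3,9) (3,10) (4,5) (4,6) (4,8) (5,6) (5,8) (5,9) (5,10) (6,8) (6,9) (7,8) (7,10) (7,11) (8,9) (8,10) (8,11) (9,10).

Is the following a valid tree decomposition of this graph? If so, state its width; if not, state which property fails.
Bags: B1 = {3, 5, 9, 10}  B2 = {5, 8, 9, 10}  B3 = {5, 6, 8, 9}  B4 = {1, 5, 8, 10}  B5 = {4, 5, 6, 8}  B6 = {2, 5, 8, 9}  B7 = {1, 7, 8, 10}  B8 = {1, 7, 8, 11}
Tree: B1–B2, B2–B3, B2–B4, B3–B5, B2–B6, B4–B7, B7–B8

Vertex coverage: the bags together contain {1, 2, 3, 4, 5, 6, 7, 8, 9, 10, 11}, the full vertex set. Edge coverage: each edge of G has both endpoints in at least one bag. Running intersection: for every vertex, the bags containing it form a connected subtree. All three properties hold, so this is a valid tree decomposition of width max|bag| − 1 = 3, and hence tw(G) ≤ 3.

Yes; width 3.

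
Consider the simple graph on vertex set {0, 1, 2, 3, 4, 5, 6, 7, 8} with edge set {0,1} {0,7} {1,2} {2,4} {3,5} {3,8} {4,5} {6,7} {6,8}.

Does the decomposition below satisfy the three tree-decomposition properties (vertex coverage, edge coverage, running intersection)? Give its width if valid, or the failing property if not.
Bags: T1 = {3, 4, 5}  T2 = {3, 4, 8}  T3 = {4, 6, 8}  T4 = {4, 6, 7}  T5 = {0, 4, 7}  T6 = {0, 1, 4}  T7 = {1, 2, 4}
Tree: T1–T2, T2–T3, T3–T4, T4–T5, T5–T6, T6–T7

Checking the three conditions: (i) the bags cover all of {0, 1, 2, 3, 4, 5, 6, 7, 8}; (ii) for each edge, some bag contains both endpoints; (iii) the bags containing any fixed vertex form a subtree. All hold, so the decomposition is valid with width 3 − 1 = 2.

Yes; width 2.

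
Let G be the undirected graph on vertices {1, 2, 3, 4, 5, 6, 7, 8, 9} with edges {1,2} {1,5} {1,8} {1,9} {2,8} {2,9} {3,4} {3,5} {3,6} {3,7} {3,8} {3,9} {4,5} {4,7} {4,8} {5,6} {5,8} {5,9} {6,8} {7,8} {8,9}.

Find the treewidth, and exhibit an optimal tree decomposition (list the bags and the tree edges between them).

Every bag has size at most 4, so the width is 4 − 1 = 3 and tw(G) ≤ 3. For the lower bound, the 4 vertices {1, 2, 8, 9} are pairwise adjacent, and any tree decomposition puts a clique entirely inside one bag — forcing width ≥ 3. The upper and lower bounds meet at 3, so that is the treewidth.

Treewidth 3.
Bags: B1 = {3, 5, 8, 9}  B2 = {1, 5, 8, 9}  B3 = {1, 2, 8, 9}  B4 = {3, 4, 5, 8}  B5 = {3, 4, 7, 8}  B6 = {3, 5, 6, 8}
Tree: B1–B2, B2–B3, B1–B4, B4–B5, B1–B6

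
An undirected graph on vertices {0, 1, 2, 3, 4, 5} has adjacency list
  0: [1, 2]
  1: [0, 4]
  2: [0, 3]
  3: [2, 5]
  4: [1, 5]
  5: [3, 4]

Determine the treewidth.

A width-2 tree decomposition is:
Bags: B1 = {0, 1, 2}  B2 = {1, 2, 4}  B3 = {2, 4, 5}  B4 = {2, 3, 5}
Tree: B1–B2, B2–B3, B3–B4
The largest bag has 3 vertices, giving width 2; this decomposition certifies tw(G) ≤ 2. The edges 2–0–1–4–5–3–2 form a cycle, so G is not a tree and its treewidth is at least 2. Hence tw(G) = 2 exactly.

2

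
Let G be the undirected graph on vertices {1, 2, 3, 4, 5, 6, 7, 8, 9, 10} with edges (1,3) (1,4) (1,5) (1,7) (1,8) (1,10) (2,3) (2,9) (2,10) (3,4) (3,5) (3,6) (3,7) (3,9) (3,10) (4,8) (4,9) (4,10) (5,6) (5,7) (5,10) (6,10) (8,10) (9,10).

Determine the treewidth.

A width-3 tree decomposition is:
Bags: B1 = {1, 4, 8, 10}  B2 = {1, 3, 4, 10}  B3 = {3, 4, 9, 10}  B4 = {1, 3, 5, 10}  B5 = {2, 3, 9, 10}  B6 = {3, 5, 6, 10}  B7 = {1, 3, 5, 7}
Tree: B1–B2, B2–B3, B2–B4, B3–B5, B4–B6, B4–B7
Each bag holds 4 vertices, so the decomposition has width 3, which upper-bounds the treewidth. For the lower bound, the 4 vertices {1, 4, 8, 10} are pairwise adjacent, and any tree decomposition puts a clique entirely inside one bag — forcing width ≥ 3. Combining the bounds, tw(G) = 3.

3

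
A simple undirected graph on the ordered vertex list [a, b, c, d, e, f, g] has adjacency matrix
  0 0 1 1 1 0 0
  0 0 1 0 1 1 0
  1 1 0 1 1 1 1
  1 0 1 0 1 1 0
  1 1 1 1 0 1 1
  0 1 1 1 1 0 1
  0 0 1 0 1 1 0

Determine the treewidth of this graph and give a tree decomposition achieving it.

Treewidth 3.
Bags: B1 = {b, c, e, f}  B2 = {c, d, e, f}  B3 = {a, c, d, e}  B4 = {c, e, f, g}
Tree: B1–B2, B2–B3, B1–B4

Each bag holds 4 vertices, so the decomposition has width 3, which upper-bounds the treewidth. On the other hand G contains the 4-clique {a, c, d, e}. A clique must lie in a single bag of any decomposition, so no decomposition can have width below 3. Therefore the treewidth is 3.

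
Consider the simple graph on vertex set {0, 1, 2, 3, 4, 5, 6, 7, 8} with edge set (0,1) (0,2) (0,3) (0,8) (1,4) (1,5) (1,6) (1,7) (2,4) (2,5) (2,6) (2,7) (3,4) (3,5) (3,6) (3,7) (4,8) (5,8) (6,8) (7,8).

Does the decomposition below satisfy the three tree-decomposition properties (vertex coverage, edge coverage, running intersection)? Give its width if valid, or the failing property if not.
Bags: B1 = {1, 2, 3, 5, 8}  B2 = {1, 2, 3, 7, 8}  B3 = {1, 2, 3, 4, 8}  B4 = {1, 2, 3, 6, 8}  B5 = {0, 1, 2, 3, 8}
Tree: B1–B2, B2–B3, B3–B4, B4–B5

Every vertex of G appears in some bag (union = {0, 1, 2, 3, 4, 5, 6, 7, 8}); every edge is covered by a bag; and for each vertex v the set of bags containing v is connected in the bag tree. The decomposition is therefore valid. The largest bag has 5 vertices, so the width is 4.

Yes; width 4.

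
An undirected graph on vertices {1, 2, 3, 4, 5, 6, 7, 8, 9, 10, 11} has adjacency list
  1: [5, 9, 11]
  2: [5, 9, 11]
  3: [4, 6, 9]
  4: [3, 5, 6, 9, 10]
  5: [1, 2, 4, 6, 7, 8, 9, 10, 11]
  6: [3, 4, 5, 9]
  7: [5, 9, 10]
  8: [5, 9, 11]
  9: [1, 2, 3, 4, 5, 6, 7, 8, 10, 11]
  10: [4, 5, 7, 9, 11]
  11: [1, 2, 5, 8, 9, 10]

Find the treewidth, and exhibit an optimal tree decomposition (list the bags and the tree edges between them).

Each bag holds 4 vertices, so the decomposition has width 3, which upper-bounds the treewidth. For the lower bound, the 4 vertices {3, 4, 6, 9} are pairwise adjacent, and any tree decomposition puts a clique entirely inside one bag — forcing width ≥ 3. Hence tw(G) = 3 exactly.

Treewidth 3.
Bags: B1 = {5, 9, 10, 11}  B2 = {5, 8, 9, 11}  B3 = {1, 5, 9, 11}  B4 = {4, 5, 9, 10}  B5 = {5, 7, 9, 10}  B6 = {4, 5, 6, 9}  B7 = {2, 5, 9, 11}  B8 = {3, 4, 6, 9}
Tree: B1–B2, B1–B3, B1–B4, B4–B5, B4–B6, B1–B7, B6–B8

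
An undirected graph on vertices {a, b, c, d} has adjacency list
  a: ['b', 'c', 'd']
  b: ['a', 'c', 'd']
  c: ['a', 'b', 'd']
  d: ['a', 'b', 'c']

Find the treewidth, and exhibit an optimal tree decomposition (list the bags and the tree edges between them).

Treewidth 3.
One optimal decomposition is:
Bags: B1 = {a, b, c, d}
Tree: (single bag)

A single bag containing all 4 vertices is trivially a valid decomposition of width 3. On the other hand G contains the 4-clique {a, b, c, d}. A clique must lie in a single bag of any decomposition, so no decomposition can have width below 3. Hence tw(G) = 3 exactly.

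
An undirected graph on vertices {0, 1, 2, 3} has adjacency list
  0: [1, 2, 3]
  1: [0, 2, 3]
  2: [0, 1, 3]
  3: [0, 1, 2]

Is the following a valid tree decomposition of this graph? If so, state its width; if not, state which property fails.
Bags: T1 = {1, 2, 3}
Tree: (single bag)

A tree decomposition must satisfy three properties: every vertex lies in some bag; for every edge, both endpoints lie together in some bag; and for every vertex, the bags containing it form a connected subtree. Here vertex 0 appears in no bag, so the decomposition is invalid.

No — vertex 0 appears in no bag.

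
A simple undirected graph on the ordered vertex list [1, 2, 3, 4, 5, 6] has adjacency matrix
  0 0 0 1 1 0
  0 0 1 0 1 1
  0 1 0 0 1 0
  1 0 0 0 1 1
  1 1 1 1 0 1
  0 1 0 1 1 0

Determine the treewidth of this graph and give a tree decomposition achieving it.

Every bag has size at most 3, so the width is 3 − 1 = 2 and tw(G) ≤ 2. On the other hand G contains the 3-clique {1, 4, 5}. A clique must lie in a single bag of any decomposition, so no decomposition can have width below 2. Combining the bounds, tw(G) = 2.

Treewidth 2.
One such decomposition:
Bags: B1 = {1, 4, 5}  B2 = {4, 5, 6}  B3 = {2, 5, 6}  B4 = {2, 3, 5}
Tree: B1–B2, B2–B3, B3–B4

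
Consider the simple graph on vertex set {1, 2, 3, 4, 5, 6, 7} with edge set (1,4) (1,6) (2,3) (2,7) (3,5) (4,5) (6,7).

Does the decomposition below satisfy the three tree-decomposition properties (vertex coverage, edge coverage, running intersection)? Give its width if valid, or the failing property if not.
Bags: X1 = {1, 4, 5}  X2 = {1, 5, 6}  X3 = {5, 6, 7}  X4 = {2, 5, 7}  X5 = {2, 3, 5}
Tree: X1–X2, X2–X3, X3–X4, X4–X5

Yes; width 2.

Vertex coverage: the bags together contain {1, 2, 3, 4, 5, 6, 7}, the full vertex set. Edge coverage: each edge of G has both endpoints in at least one bag. Running intersection: for every vertex, the bags containing it form a connected subtree. All three properties hold, so this is a valid tree decomposition of width max|bag| − 1 = 2, and hence tw(G) ≤ 2.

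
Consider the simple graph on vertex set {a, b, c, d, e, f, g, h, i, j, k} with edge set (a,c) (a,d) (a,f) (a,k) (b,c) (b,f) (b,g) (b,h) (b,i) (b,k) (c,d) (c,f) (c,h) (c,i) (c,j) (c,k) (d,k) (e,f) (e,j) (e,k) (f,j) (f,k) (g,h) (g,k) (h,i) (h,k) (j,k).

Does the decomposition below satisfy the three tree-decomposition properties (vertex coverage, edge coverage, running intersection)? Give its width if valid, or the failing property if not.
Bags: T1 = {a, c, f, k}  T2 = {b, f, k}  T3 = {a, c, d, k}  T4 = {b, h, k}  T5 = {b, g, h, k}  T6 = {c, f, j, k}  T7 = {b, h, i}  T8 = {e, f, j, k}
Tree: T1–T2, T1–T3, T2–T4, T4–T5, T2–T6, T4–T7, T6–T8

A tree decomposition must satisfy three properties: every vertex lies in some bag; for every edge, both endpoints lie together in some bag; and for every vertex, the bags containing it form a connected subtree. Here edge (c,b) lies in no bag, so the decomposition is invalid.

No — edge (c,b) lies in no bag.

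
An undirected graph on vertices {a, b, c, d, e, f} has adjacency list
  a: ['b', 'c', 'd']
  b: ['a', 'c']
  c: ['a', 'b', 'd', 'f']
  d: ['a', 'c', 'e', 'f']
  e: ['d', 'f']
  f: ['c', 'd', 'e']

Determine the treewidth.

A width-2 tree decomposition is:
Bags: B1 = {c, d, f}  B2 = {a, c, d}  B3 = {d, e, f}  B4 = {a, b, c}
Tree: B1–B2, B1–B3, B2–B4
The largest bag has 3 vertices, giving width 2; this decomposition certifies tw(G) ≤ 2. For the lower bound, the 3 vertices {d, e, f} are pairwise adjacent, and any tree decomposition puts a clique entirely inside one bag — forcing width ≥ 2. Therefore the treewidth is 2.

2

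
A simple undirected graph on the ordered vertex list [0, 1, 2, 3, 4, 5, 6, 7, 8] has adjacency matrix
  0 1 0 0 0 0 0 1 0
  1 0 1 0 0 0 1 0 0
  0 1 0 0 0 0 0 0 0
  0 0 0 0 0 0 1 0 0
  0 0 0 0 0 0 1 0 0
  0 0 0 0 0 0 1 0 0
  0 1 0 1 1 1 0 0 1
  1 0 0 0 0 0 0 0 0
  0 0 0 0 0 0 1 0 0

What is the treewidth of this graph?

1

A width-1 tree decomposition is:
Bags: B1 = {0, 1}  B2 = {1, 6}  B3 = {1, 2}  B4 = {5, 6}  B5 = {4, 6}  B6 = {3, 6}  B7 = {0, 7}  B8 = {6, 8}
Tree: B1–B2, B2–B3, B2–B4, B2–B5, B5–B6, B1–B7, B5–B8
The largest bag has 2 vertices, giving width 1; this decomposition certifies tw(G) ≤ 1. Since G has at least one edge (e.g. 0–1), it is not an edgeless graph, so tw(G) ≥ 1. The upper and lower bounds meet at 1, so that is the treewidth.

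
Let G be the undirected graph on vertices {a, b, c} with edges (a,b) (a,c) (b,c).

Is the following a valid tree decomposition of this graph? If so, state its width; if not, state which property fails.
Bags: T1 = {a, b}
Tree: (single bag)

A tree decomposition must satisfy three properties: every vertex lies in some bag; for every edge, both endpoints lie together in some bag; and for every vertex, the bags containing it form a connected subtree. Here vertex c appears in no bag, so the decomposition is invalid.

No — vertex c appears in no bag.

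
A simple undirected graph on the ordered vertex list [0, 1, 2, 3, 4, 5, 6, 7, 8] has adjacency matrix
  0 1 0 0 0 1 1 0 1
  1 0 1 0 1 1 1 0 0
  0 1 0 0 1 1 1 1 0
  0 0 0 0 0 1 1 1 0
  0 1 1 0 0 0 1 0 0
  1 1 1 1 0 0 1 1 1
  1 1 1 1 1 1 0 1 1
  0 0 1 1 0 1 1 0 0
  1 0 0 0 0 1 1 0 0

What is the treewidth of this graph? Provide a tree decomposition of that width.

Every bag has size at most 4, so the width is 4 − 1 = 3 and tw(G) ≤ 3. On the other hand G contains the 4-clique {1, 2, 4, 6}. A clique must lie in a single bag of any decomposition, so no decomposition can have width below 3. The upper and lower bounds meet at 3, so that is the treewidth.

Treewidth 3.
One such decomposition:
Bags: B1 = {0, 5, 6, 8}  B2 = {0, 1, 5, 6}  B3 = {1, 2, 5, 6}  B4 = {2, 5, 6, 7}  B5 = {1, 2, 4, 6}  B6 = {3, 5, 6, 7}
Tree: B1–B2, B2–B3, B3–B4, B3–B5, B4–B6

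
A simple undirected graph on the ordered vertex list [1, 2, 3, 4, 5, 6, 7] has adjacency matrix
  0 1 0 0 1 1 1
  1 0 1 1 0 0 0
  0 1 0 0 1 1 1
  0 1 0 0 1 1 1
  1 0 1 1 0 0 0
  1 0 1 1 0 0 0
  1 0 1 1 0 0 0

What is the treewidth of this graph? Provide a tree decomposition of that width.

Treewidth 3.
One such decomposition:
Bags: B1 = {1, 3, 4, 7}  B2 = {1, 3, 4, 6}  B3 = {1, 3, 4, 5}  B4 = {1, 2, 3, 4}
Tree: B1–B2, B2–B3, B3–B4

Every bag has size at most 4, so the width is 4 − 1 = 3 and tw(G) ≤ 3. For the lower bound: the 4 vertex sets {4,7}, {3,6}, {1}, {5} are disjoint, each induces a connected subgraph, and every pair is joined by at least one edge of G. Contracting each set to a single vertex therefore yields K_{4} as a minor, and since treewidth is minor-monotone, tw(G) ≥ tw(K_{4}) = 3. Combining the bounds, tw(G) = 3.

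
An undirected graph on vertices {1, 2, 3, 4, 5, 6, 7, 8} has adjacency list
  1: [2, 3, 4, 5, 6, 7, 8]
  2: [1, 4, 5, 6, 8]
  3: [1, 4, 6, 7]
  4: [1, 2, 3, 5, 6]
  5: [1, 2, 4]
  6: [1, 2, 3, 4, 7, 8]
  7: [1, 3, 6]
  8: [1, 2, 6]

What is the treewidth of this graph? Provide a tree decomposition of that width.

Treewidth 3.
Bags: B1 = {1, 3, 4, 6}  B2 = {1, 3, 6, 7}  B3 = {1, 2, 4, 6}  B4 = {1, 2, 4, 5}  B5 = {1, 2, 6, 8}
Tree: B1–B2, B1–B3, B3–B4, B3–B5

The largest bag has 4 vertices, giving width 3; this decomposition certifies tw(G) ≤ 3. On the other hand G contains the 4-clique {1, 2, 4, 5}. A clique must lie in a single bag of any decomposition, so no decomposition can have width below 3. Therefore the treewidth is 3.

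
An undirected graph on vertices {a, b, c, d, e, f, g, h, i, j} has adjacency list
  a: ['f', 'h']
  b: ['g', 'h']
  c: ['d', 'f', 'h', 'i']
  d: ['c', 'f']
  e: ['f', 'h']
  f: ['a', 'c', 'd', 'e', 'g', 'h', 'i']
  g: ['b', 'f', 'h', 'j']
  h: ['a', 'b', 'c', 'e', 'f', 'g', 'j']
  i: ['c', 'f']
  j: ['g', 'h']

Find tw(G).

A width-2 tree decomposition is:
Bags: B1 = {c, d, f}  B2 = {c, f, h}  B3 = {a, f, h}  B4 = {f, g, h}  B5 = {c, f, i}  B6 = {b, g, h}  B7 = {e, f, h}  B8 = {g, h, j}
Tree: B1–B2, B2–B3, B3–B4, B1–B5, B4–B6, B2–B7, B4–B8
The largest bag has 3 vertices, giving width 2; this decomposition certifies tw(G) ≤ 2. Conversely, {g, h, j} is a clique of size 3, and the vertices of any clique must share a bag in every tree decomposition; so some bag has ≥ 3 vertices and tw(G) ≥ 2. Combining the bounds, tw(G) = 2.

2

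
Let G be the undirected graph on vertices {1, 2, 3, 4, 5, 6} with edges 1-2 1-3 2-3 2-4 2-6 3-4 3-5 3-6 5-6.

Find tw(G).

2

A width-2 tree decomposition is:
Bags: B1 = {2, 3, 4}  B2 = {1, 2, 3}  B3 = {2, 3, 6}  B4 = {3, 5, 6}
Tree: B1–B2, B2–B3, B3–B4
The largest bag has 3 vertices, giving width 2; this decomposition certifies tw(G) ≤ 2. Conversely, {1, 2, 3} is a clique of size 3, and the vertices of any clique must share a bag in every tree decomposition; so some bag has ≥ 3 vertices and tw(G) ≥ 2. Therefore the treewidth is 2.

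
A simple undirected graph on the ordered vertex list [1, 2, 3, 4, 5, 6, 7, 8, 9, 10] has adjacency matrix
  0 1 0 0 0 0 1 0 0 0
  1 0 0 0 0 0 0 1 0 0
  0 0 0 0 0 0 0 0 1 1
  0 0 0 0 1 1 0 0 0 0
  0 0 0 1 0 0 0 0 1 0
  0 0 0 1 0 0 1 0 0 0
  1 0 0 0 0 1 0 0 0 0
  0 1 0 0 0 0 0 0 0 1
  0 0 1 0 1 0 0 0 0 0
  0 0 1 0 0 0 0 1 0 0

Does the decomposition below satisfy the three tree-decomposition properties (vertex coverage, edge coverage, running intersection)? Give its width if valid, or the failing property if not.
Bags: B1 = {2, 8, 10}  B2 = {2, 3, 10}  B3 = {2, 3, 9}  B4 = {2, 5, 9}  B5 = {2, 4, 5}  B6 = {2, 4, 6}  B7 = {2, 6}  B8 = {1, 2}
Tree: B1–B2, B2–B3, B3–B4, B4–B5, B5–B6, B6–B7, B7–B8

No — vertex 7 appears in no bag.

A tree decomposition must satisfy three properties: every vertex lies in some bag; for every edge, both endpoints lie together in some bag; and for every vertex, the bags containing it form a connected subtree. Here vertex 7 appears in no bag, so the decomposition is invalid.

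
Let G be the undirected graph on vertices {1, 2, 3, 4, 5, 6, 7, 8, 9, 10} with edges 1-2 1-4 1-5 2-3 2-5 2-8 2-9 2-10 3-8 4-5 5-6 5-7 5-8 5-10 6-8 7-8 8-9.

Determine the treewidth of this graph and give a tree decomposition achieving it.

The largest bag has 3 vertices, giving width 2; this decomposition certifies tw(G) ≤ 2. On the other hand G contains the 3-clique {2, 8, 9}. A clique must lie in a single bag of any decomposition, so no decomposition can have width below 2. The upper and lower bounds meet at 2, so that is the treewidth.

Treewidth 2.
One such decomposition:
Bags: B1 = {2, 5, 10}  B2 = {2, 5, 8}  B3 = {2, 8, 9}  B4 = {5, 6, 8}  B5 = {1, 2, 5}  B6 = {1, 4, 5}  B7 = {5, 7, 8}  B8 = {2, 3, 8}
Tree: B1–B2, B2–B3, B2–B4, B1–B5, B5–B6, B4–B7, B2–B8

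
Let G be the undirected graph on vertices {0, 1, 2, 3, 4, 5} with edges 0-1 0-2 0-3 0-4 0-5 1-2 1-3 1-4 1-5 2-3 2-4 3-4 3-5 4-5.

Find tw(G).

A width-4 tree decomposition is:
Bags: B1 = {0, 1, 3, 4, 5}  B2 = {0, 1, 2, 3, 4}
Tree: B1–B2
The largest bag has 5 vertices, giving width 4; this decomposition certifies tw(G) ≤ 4. For the lower bound, the 5 vertices {0, 1, 2, 3, 4} are pairwise adjacent, and any tree decomposition puts a clique entirely inside one bag — forcing width ≥ 4. Hence tw(G) = 4 exactly.

4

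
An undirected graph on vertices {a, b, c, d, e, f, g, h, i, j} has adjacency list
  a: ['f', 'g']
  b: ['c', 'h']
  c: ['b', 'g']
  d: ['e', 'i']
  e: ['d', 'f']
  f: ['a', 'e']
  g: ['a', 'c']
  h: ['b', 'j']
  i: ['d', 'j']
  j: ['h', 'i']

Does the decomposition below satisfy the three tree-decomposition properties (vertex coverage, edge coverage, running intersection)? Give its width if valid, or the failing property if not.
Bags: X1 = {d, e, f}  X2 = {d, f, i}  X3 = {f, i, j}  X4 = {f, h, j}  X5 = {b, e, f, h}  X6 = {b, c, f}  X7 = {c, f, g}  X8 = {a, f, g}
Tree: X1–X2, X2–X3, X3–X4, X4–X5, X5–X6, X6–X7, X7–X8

No — bags containing vertex e are not connected in the tree.

A tree decomposition must satisfy three properties: every vertex lies in some bag; for every edge, both endpoints lie together in some bag; and for every vertex, the bags containing it form a connected subtree. Here bags containing vertex e are not connected in the tree, so the decomposition is invalid.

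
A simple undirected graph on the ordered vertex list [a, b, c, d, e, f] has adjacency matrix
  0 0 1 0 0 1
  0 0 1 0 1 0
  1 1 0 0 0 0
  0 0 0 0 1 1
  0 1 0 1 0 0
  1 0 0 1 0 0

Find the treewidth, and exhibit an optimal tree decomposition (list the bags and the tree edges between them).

Treewidth 2.
Bags: B1 = {a, c, f}  B2 = {b, c, f}  B3 = {b, e, f}  B4 = {d, e, f}
Tree: B1–B2, B2–B3, B3–B4

Each bag holds 3 vertices, so the decomposition has width 2, which upper-bounds the treewidth. Since f–a–c–b–e–d–f is a cycle in G, G is not acyclic. Forests are exactly the graphs of treewidth ≤ 1, so tw(G) ≥ 2. Combining the bounds, tw(G) = 2.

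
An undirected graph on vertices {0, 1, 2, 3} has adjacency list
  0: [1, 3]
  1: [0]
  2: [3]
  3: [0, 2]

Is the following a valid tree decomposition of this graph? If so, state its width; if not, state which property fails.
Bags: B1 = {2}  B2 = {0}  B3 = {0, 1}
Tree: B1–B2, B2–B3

No — vertex 3 appears in no bag.

A tree decomposition must satisfy three properties: every vertex lies in some bag; for every edge, both endpoints lie together in some bag; and for every vertex, the bags containing it form a connected subtree. Here vertex 3 appears in no bag, so the decomposition is invalid.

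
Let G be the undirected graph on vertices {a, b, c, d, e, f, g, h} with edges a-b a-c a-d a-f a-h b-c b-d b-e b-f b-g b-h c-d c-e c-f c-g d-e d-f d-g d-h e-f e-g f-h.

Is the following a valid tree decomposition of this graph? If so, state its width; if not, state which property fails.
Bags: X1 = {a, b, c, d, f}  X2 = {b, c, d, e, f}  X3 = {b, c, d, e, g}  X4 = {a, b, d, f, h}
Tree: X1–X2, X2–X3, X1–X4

Yes; width 4.

Vertex coverage: the bags together contain {a, b, c, d, e, f, g, h}, the full vertex set. Edge coverage: each edge of G has both endpoints in at least one bag. Running intersection: for every vertex, the bags containing it form a connected subtree. All three properties hold, so this is a valid tree decomposition of width max|bag| − 1 = 4, and hence tw(G) ≤ 4.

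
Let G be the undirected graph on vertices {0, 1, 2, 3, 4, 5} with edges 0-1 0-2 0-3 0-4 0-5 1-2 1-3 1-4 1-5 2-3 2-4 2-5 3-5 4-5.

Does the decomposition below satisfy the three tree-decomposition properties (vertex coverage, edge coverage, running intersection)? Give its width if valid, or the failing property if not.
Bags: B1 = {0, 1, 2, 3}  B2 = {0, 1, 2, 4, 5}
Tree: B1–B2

No — edge (5,3) lies in no bag.

A tree decomposition must satisfy three properties: every vertex lies in some bag; for every edge, both endpoints lie together in some bag; and for every vertex, the bags containing it form a connected subtree. Here edge (5,3) lies in no bag, so the decomposition is invalid.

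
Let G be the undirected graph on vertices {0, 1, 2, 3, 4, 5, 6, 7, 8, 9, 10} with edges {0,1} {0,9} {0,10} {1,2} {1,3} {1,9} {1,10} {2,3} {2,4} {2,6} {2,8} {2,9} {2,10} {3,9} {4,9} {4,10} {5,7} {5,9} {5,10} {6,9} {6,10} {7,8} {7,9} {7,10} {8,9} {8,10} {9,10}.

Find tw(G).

A width-3 tree decomposition is:
Bags: B1 = {2, 6, 9, 10}  B2 = {1, 2, 9, 10}  B3 = {2, 4, 9, 10}  B4 = {1, 2, 3, 9}  B5 = {0, 1, 9, 10}  B6 = {2, 8, 9, 10}  B7 = {7, 8, 9, 10}  B8 = {5, 7, 9, 10}
Tree: B1–B2, B2–B3, B2–B4, B2–B5, B3–B6, B6–B7, B7–B8
The largest bag has 4 vertices, giving width 3; this decomposition certifies tw(G) ≤ 3. For the lower bound, the 4 vertices {0, 1, 9, 10} are pairwise adjacent, and any tree decomposition puts a clique entirely inside one bag — forcing width ≥ 3. Hence tw(G) = 3 exactly.

3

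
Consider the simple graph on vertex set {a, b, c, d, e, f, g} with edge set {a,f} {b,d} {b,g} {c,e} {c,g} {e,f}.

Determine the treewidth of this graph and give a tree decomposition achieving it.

Treewidth 1.
Bags: B1 = {a, f}  B2 = {e, f}  B3 = {c, e}  B4 = {c, g}  B5 = {b, g}  B6 = {b, d}
Tree: B1–B2, B2–B3, B3–B4, B4–B5, B5–B6

The largest bag has 2 vertices, giving width 1; this decomposition certifies tw(G) ≤ 1. Any graph with an edge has treewidth ≥ 1, and G has the edge a–f. The upper and lower bounds meet at 1, so that is the treewidth.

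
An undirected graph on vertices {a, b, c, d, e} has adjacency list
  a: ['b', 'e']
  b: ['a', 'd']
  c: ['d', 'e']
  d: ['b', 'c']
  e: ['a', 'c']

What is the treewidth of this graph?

2

A width-2 tree decomposition is:
Bags: B1 = {a, b, d}  B2 = {a, c, d}  B3 = {a, c, e}
Tree: B1–B2, B2–B3
The largest bag has 3 vertices, giving width 2; this decomposition certifies tw(G) ≤ 2. The edges a–b–d–c–e–a form a cycle, so G is not a tree and its treewidth is at least 2. The upper and lower bounds meet at 2, so that is the treewidth.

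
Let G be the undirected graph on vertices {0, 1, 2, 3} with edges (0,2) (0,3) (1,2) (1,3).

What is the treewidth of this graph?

2

A width-2 tree decomposition is:
Bags: B1 = {0, 1, 3}  B2 = {0, 1, 2}
Tree: B1–B2
The largest bag has 3 vertices, giving width 2; this decomposition certifies tw(G) ≤ 2. The edges 1–3–0–2–1 form a cycle, so G is not a tree and its treewidth is at least 2. Hence tw(G) = 2 exactly.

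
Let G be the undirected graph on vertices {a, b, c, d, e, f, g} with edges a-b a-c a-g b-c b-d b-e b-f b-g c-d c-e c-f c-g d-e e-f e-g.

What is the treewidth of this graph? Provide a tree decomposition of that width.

The largest bag has 4 vertices, giving width 3; this decomposition certifies tw(G) ≤ 3. Conversely, {b, c, d, e} is a clique of size 4, and the vertices of any clique must share a bag in every tree decomposition; so some bag has ≥ 4 vertices and tw(G) ≥ 3. The upper and lower bounds meet at 3, so that is the treewidth.

Treewidth 3.
Bags: B1 = {b, c, e, g}  B2 = {b, c, e, f}  B3 = {b, c, d, e}  B4 = {a, b, c, g}
Tree: B1–B2, B2–B3, B1–B4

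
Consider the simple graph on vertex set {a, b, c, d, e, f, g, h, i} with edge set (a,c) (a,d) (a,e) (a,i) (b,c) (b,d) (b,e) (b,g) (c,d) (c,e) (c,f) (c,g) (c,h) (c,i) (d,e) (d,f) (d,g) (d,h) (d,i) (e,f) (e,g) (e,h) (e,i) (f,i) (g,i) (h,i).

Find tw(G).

A width-4 tree decomposition is:
Bags: B1 = {c, d, e, h, i}  B2 = {c, d, e, f, i}  B3 = {a, c, d, e, i}  B4 = {c, d, e, g, i}  B5 = {b, c, d, e, g}
Tree: B1–B2, B1–B3, B3–B4, B4–B5
Every bag has size at most 5, so the width is 5 − 1 = 4 and tw(G) ≤ 4. On the other hand G contains the 5-clique {b, c, d, e, g}. A clique must lie in a single bag of any decomposition, so no decomposition can have width below 4. Therefore the treewidth is 4.

4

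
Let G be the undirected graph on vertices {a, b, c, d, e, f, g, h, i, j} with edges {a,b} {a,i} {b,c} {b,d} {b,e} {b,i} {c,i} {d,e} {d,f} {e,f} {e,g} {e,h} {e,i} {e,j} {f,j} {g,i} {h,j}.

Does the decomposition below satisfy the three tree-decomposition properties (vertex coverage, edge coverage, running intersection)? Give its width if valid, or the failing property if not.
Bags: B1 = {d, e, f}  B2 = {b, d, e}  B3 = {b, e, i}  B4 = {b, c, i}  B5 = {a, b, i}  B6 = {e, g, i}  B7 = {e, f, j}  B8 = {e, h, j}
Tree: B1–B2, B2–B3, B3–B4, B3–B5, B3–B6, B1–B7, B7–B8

Yes; width 2.

Vertex coverage: the bags together contain {a, b, c, d, e, f, g, h, i, j}, the full vertex set. Edge coverage: each edge of G has both endpoints in at least one bag. Running intersection: for every vertex, the bags containing it form a connected subtree. All three properties hold, so this is a valid tree decomposition of width max|bag| − 1 = 2, and hence tw(G) ≤ 2.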